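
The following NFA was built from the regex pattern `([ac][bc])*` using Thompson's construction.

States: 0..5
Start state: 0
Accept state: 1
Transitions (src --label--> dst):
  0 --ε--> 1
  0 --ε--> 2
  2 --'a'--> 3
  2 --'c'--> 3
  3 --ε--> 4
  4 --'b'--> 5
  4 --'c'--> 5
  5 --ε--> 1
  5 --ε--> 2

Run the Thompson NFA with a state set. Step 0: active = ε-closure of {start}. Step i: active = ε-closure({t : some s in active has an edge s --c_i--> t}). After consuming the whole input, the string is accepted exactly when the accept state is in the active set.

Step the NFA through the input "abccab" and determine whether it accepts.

S₀ = ε-closure({0}) = {0,1,2}
'a' @ 1: {3,4}
'b' @ 2: {1,2,5}  ✓accept
'c' @ 3: {3,4}
'c' @ 4: {1,2,5}  ✓accept
'a' @ 5: {3,4}
'b' @ 6: {1,2,5}  ✓accept
final: {1,2,5}; accept 1 in set

Answer: ACCEPT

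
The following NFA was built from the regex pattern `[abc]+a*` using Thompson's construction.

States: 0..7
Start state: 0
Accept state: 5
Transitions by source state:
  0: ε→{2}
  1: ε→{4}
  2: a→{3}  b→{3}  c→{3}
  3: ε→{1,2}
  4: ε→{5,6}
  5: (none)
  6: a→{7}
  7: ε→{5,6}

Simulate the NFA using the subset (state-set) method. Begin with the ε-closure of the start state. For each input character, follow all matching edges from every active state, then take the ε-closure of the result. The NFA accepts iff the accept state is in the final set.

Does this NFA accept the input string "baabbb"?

start: ε-closure({0}) = {0,2}
'b' @ 1: {1,2,3,4,5,6}  [accepting]
'a' @ 2: {1,2,3,4,5,6,7}  [accepting]
'a' @ 3: {1,2,3,4,5,6,7}  [accepting]
'b' @ 4: {1,2,3,4,5,6}  [accepting]
'b' @ 5: {1,2,3,4,5,6}  [accepting]
'b' @ 6: {1,2,3,4,5,6}  [accepting]
final: {1,2,3,4,5,6}; accept 5 in set

Answer: ACCEPT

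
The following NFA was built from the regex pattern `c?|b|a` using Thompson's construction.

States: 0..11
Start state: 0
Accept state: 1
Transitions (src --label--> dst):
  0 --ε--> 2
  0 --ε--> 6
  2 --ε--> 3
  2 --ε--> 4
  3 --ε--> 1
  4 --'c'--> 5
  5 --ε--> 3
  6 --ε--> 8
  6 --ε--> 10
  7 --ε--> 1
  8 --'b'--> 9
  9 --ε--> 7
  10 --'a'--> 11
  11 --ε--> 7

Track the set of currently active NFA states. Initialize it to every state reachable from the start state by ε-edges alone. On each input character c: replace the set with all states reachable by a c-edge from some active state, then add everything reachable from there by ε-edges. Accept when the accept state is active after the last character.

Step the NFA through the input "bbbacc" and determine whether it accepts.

Answer: REJECT

Derivation:
start: ε-closure({0}) = {0,1,2,3,4,6,8,10}
'b' @ 1: {1,7,9}  ✓accept
'b' @ 2: {}  — dead — no transitions
rest 'bacc' ignored (set empty)
end set {} — state 1 not in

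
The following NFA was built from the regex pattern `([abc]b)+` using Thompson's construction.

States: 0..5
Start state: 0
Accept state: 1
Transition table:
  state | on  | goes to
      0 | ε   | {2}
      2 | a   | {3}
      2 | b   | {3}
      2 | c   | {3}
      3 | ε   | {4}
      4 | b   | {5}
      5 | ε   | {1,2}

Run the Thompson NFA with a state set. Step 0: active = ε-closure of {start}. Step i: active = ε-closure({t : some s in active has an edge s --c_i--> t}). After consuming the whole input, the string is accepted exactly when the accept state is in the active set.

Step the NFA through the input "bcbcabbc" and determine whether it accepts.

initial (ε-close {0}): {0,2}
'b' @ 1: {3,4}
'c' @ 2: {}  — no active states
rest 'bcabbc' ignored (set empty)
end set {} — state 1 not in

Answer: REJECT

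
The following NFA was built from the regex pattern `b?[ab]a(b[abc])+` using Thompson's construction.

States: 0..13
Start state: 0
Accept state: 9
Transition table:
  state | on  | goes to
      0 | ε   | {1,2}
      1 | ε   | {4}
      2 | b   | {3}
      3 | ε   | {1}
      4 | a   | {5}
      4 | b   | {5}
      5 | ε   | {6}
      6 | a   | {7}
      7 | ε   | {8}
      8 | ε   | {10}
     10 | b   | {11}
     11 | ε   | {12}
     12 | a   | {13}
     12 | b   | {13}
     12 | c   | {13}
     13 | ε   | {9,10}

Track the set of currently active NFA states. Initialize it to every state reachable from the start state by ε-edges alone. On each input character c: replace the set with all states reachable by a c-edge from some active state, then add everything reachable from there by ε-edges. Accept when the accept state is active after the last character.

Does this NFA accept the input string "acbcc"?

initial (ε-close {0}): {0,1,2,4}
'a' @ 1: {5,6}
'c' @ 2: {}  — no active states
rest 'bcc' ignored (set empty)
after full input: {}  (accept=9 not in)

Answer: REJECT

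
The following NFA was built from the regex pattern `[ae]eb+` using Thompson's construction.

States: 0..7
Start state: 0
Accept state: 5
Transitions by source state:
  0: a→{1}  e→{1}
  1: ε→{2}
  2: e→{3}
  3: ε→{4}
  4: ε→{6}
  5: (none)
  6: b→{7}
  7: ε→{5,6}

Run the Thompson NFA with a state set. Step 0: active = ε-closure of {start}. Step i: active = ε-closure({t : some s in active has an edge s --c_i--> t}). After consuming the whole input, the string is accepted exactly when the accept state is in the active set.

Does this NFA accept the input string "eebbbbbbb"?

initial (ε-close {0}): {0}
'e' @ 1: {1,2}
'e' @ 2: {3,4,6}
'b' @ 3: {5,6,7}  ✓accept
'b' @ 4: {5,6,7}  ✓accept
'b' @ 5: {5,6,7}  ✓accept
'b' @ 6: {5,6,7}  ✓accept
'b' @ 7: {5,6,7}  ✓accept
'b' @ 8: {5,6,7}  ✓accept
'b' @ 9: {5,6,7}  ✓accept
final: {5,6,7}; accept 5 in set

Answer: ACCEPT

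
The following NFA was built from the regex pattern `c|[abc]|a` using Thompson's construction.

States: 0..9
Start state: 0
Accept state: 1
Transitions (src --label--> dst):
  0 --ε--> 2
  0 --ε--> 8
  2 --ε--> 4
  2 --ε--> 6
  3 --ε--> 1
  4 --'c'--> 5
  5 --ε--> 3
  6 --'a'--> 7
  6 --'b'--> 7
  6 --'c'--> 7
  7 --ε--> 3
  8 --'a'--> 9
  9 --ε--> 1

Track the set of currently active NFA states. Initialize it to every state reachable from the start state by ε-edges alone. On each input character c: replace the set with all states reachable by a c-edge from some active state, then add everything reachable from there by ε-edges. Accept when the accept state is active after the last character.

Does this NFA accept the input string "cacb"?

Answer: REJECT

Derivation:
start: ε-closure({0}) = {0,2,4,6,8}
'c' @ 1: {1,3,5,7}  (accept∈set)
'a' @ 2: {}  — state set empty
rest 'cb' ignored (set empty)
end set {} — state 1 not in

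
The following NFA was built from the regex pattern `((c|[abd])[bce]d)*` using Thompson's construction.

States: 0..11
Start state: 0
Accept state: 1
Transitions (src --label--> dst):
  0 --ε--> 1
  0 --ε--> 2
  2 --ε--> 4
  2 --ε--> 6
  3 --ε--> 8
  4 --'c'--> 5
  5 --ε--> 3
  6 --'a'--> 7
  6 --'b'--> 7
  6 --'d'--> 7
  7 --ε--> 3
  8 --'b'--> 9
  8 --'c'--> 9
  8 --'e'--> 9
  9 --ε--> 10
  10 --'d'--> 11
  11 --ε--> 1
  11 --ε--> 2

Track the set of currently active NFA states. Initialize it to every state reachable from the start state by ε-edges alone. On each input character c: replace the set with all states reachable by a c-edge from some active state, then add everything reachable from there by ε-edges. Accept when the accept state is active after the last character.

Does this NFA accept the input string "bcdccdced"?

Answer: ACCEPT

Trace:
start: ε-closure({0}) = {0,1,2,4,6}
'b' @ 1: {3,7,8}
'c' @ 2: {9,10}
'd' @ 3: {1,2,4,6,11}  (accept∈set)
'c' @ 4: {3,5,8}
'c' @ 5: {9,10}
'd' @ 6: {1,2,4,6,11}  (accept∈set)
'c' @ 7: {3,5,8}
'e' @ 8: {9,10}
'd' @ 9: {1,2,4,6,11}  (accept∈set)
end set {1,2,4,6,11} — state 1 in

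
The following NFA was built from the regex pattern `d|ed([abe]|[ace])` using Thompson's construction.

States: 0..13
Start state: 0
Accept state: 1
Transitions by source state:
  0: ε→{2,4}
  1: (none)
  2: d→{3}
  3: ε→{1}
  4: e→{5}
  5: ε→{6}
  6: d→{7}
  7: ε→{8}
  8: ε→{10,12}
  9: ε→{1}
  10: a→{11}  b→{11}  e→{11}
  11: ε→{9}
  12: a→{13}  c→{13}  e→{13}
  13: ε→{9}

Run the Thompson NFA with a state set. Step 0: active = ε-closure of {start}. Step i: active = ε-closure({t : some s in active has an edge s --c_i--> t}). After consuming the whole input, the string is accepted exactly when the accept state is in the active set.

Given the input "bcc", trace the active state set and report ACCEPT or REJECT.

S₀ = ε-closure({0}) = {0,2,4}
'b' @ 1: {}  — dead — no transitions
rest 'cc' ignored (set empty)
final: {}; accept 1 not in set

Answer: REJECT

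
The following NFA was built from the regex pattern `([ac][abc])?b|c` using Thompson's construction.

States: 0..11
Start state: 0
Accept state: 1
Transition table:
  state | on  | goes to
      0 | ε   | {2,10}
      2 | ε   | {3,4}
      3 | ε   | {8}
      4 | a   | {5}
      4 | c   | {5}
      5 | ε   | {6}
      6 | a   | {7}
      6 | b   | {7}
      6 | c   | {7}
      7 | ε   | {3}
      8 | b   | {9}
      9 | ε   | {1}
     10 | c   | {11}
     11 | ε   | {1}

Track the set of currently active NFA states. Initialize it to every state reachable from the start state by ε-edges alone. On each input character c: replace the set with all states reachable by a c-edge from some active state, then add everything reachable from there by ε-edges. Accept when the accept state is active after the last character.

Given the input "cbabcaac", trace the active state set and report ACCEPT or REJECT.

initial (ε-close {0}): {0,2,3,4,8,10}
'c' @ 1: {1,5,6,11}  ✓accept
'b' @ 2: {3,7,8}
'a' @ 3: {}  — no active states
rest 'bcaac' ignored (set empty)
final: {}; accept 1 not in set

Answer: REJECT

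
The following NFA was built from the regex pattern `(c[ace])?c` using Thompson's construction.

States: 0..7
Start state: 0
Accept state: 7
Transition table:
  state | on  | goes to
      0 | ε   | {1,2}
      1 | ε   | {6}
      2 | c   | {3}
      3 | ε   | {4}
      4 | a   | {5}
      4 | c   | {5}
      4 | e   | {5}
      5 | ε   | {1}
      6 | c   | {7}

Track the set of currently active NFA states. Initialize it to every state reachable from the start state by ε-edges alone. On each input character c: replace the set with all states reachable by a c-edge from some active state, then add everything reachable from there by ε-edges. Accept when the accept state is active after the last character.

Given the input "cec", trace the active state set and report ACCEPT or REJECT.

initial (ε-close {0}): {0,1,2,6}
'c' @ 1: {3,4,7}  [accepting]
'e' @ 2: {1,5,6}
'c' @ 3: {7}  [accepting]
after full input: {7}  (accept=7 in)

Answer: ACCEPT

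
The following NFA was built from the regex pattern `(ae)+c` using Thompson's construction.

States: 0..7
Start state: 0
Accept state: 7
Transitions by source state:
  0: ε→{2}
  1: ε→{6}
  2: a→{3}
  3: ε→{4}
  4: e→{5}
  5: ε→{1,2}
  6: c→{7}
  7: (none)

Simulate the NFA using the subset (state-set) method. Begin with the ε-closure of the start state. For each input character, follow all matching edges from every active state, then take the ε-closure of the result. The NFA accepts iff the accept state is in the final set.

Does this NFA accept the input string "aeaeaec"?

Answer: ACCEPT

Derivation:
S₀ = ε-closure({0}) = {0,2}
'a' @ 1: {3,4}
'e' @ 2: {1,2,5,6}
'a' @ 3: {3,4}
'e' @ 4: {1,2,5,6}
'a' @ 5: {3,4}
'e' @ 6: {1,2,5,6}
'c' @ 7: {7}  ✓accept
end set {7} — state 7 in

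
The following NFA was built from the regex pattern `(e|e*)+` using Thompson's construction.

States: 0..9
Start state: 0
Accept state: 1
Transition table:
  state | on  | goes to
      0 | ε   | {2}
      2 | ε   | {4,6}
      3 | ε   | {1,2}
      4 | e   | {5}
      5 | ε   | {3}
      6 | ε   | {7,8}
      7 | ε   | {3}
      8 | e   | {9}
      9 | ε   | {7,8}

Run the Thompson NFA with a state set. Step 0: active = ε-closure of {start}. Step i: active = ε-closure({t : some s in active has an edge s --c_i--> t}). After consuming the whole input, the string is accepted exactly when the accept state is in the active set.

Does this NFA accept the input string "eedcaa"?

Answer: REJECT

Steps:
S₀ = ε-closure({0}) = {0,1,2,3,4,6,7,8}
'e' @ 1: {1,2,3,4,5,6,7,8,9}  [accepting]
'e' @ 2: {1,2,3,4,5,6,7,8,9}  [accepting]
'd' @ 3: {}  — dead — no transitions
rest 'caa' ignored (set empty)
after full input: {}  (accept=1 not in)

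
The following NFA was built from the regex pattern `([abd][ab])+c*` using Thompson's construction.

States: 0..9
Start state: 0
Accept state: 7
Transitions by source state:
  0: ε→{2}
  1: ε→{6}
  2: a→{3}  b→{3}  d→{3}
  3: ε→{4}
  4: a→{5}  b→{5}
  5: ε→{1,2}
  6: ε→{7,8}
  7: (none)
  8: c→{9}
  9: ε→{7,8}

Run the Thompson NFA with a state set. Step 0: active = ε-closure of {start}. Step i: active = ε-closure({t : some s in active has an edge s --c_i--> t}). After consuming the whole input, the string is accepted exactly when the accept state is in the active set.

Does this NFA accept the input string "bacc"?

initial (ε-close {0}): {0,2}
'b' @ 1: {3,4}
'a' @ 2: {1,2,5,6,7,8}  ✓accept
'c' @ 3: {7,8,9}  ✓accept
'c' @ 4: {7,8,9}  ✓accept
final: {7,8,9}; accept 7 in set

Answer: ACCEPT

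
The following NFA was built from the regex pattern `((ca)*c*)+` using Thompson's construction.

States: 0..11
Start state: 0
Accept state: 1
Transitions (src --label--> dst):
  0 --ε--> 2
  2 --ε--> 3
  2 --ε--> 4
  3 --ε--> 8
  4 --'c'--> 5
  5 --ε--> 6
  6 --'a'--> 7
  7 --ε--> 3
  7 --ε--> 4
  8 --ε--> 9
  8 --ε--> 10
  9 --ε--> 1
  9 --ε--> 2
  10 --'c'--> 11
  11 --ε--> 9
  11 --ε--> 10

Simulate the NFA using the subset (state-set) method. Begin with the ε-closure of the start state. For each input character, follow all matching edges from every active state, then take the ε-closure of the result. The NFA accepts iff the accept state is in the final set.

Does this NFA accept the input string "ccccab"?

Answer: REJECT

Trace:
start: ε-closure({0}) = {0,1,2,3,4,8,9,10}
'c' @ 1: {1,2,3,4,5,6,8,9,10,11}  (accept∈set)
'c' @ 2: {1,2,3,4,5,6,8,9,10,11}  (accept∈set)
'c' @ 3: {1,2,3,4,5,6,8,9,10,11}  (accept∈set)
'c' @ 4: {1,2,3,4,5,6,8,9,10,11}  (accept∈set)
'a' @ 5: {1,2,3,4,7,8,9,10}  (accept∈set)
'b' @ 6: {}  — dead — no transitions
end set {} — state 1 not in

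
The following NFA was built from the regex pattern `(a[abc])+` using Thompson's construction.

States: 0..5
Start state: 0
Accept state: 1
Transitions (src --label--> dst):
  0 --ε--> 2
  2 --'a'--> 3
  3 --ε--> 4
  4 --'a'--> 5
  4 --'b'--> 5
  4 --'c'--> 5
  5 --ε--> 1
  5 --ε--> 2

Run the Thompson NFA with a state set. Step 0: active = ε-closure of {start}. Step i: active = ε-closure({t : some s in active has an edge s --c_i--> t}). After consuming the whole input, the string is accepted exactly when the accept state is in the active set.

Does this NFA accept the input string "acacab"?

Answer: ACCEPT

Derivation:
S₀ = ε-closure({0}) = {0,2}
'a' @ 1: {3,4}
'c' @ 2: {1,2,5}  ✓accept
'a' @ 3: {3,4}
'c' @ 4: {1,2,5}  ✓accept
'a' @ 5: {3,4}
'b' @ 6: {1,2,5}  ✓accept
final: {1,2,5}; accept 1 in set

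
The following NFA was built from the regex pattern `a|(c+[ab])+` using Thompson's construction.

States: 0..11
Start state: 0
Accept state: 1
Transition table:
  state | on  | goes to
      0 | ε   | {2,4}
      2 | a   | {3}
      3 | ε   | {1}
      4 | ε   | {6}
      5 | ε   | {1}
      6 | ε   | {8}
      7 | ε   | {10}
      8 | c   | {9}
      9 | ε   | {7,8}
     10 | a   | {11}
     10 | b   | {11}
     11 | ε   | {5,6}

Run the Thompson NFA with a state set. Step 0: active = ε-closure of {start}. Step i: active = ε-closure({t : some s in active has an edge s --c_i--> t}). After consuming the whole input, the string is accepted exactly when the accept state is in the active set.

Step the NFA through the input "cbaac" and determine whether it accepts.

start: ε-closure({0}) = {0,2,4,6,8}
'c' @ 1: {7,8,9,10}
'b' @ 2: {1,5,6,8,11}  (accept∈set)
'a' @ 3: {}  — dead — no transitions
rest 'ac' ignored (set empty)
end set {} — state 1 not in

Answer: REJECT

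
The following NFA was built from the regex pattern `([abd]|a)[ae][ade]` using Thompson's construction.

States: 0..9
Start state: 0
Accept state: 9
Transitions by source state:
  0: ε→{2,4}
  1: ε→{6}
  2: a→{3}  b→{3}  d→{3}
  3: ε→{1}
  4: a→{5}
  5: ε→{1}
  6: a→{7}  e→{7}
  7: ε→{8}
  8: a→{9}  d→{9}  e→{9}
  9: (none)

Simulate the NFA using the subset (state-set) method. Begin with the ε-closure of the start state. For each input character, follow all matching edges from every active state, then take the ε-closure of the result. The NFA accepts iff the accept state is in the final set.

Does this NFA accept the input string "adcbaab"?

Answer: REJECT

Trace:
initial (ε-close {0}): {0,2,4}
'a' @ 1: {1,3,5,6}
'd' @ 2: {}  — state set empty
rest 'cbaab' ignored (set empty)
after full input: {}  (accept=9 not in)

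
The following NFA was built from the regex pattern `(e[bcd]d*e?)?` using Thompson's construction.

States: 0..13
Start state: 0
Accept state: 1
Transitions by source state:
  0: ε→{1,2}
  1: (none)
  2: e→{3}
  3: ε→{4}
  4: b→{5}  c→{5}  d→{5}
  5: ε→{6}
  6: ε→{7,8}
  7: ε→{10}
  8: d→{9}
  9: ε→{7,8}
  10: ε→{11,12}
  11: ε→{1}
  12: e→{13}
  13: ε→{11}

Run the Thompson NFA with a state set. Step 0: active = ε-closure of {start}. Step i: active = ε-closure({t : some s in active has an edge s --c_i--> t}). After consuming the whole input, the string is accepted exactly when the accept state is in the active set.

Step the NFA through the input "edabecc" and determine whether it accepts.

initial (ε-close {0}): {0,1,2}
'e' @ 1: {3,4}
'd' @ 2: {1,5,6,7,8,10,11,12}  [accepting]
'a' @ 3: {}  — state set empty
rest 'becc' ignored (set empty)
final: {}; accept 1 not in set

Answer: REJECT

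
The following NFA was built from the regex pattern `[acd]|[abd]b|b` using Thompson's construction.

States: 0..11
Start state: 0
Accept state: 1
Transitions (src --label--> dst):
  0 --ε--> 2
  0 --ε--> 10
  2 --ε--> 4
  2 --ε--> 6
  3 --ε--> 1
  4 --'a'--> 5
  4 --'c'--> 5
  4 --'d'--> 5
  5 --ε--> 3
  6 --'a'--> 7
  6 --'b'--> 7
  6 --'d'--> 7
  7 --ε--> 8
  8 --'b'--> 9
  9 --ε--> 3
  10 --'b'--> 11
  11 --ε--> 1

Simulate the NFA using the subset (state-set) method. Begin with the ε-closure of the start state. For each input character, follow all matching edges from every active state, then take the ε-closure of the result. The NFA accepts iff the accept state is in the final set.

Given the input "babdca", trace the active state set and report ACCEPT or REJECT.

start: ε-closure({0}) = {0,2,4,6,10}
'b' @ 1: {1,7,8,11}  [accepting]
'a' @ 2: {}  — dead — no transitions
rest 'bdca' ignored (set empty)
end set {} — state 1 not in

Answer: REJECT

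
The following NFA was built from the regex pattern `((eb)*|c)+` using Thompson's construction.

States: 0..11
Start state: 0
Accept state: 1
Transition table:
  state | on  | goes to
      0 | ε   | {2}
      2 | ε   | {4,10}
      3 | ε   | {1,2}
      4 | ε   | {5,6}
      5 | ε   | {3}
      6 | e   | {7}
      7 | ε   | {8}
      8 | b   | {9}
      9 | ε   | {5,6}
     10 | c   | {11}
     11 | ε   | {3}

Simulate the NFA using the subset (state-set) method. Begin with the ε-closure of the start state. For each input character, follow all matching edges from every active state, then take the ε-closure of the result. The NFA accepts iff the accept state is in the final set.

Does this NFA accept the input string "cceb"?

initial (ε-close {0}): {0,1,2,3,4,5,6,10}
'c' @ 1: {1,2,3,4,5,6,10,11}  (accept∈set)
'c' @ 2: {1,2,3,4,5,6,10,11}  (accept∈set)
'e' @ 3: {7,8}
'b' @ 4: {1,2,3,4,5,6,9,10}  (accept∈set)
final: {1,2,3,4,5,6,9,10}; accept 1 in set

Answer: ACCEPT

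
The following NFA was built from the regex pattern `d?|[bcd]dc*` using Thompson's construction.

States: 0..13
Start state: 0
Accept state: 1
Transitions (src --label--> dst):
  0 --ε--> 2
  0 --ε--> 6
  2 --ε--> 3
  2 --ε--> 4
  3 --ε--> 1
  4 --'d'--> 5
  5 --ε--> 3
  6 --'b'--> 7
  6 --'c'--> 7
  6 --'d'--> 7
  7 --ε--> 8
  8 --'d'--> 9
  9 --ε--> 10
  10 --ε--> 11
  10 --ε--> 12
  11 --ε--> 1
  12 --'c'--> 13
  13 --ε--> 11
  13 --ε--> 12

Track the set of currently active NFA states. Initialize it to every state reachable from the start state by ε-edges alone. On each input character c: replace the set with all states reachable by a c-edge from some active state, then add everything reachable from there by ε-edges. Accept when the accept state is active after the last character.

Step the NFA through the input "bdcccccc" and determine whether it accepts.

initial (ε-close {0}): {0,1,2,3,4,6}
'b' @ 1: {7,8}
'd' @ 2: {1,9,10,11,12}  [accepting]
'c' @ 3: {1,11,12,13}  [accepting]
'c' @ 4: {1,11,12,13}  [accepting]
'c' @ 5: {1,11,12,13}  [accepting]
'c' @ 6: {1,11,12,13}  [accepting]
'c' @ 7: {1,11,12,13}  [accepting]
'c' @ 8: {1,11,12,13}  [accepting]
final: {1,11,12,13}; accept 1 in set

Answer: ACCEPT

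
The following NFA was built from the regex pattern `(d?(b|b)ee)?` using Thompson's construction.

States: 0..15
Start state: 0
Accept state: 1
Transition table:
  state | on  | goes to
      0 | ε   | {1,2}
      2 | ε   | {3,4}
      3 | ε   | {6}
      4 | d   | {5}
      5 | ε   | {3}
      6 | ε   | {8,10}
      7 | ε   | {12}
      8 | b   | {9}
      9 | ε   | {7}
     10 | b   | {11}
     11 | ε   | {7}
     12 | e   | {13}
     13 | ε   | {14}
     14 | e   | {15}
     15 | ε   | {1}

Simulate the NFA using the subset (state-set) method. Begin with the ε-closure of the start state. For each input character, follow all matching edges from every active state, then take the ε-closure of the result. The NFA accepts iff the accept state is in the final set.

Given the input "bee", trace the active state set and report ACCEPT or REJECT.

Answer: ACCEPT

Steps:
start: ε-closure({0}) = {0,1,2,3,4,6,8,10}
'b' @ 1: {7,9,11,12}
'e' @ 2: {13,14}
'e' @ 3: {1,15}  [accepting]
end set {1,15} — state 1 in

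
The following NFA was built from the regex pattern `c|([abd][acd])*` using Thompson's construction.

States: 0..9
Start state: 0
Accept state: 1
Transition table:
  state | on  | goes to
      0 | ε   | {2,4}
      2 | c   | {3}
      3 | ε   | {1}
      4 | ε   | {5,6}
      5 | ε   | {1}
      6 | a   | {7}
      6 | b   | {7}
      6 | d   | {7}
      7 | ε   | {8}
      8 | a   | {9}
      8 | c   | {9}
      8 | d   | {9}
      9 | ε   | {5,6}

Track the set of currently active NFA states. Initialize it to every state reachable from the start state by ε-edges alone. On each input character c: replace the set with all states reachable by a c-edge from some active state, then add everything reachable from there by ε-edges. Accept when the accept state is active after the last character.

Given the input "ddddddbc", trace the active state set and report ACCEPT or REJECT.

Answer: ACCEPT

Steps:
initial (ε-close {0}): {0,1,2,4,5,6}
'd' @ 1: {7,8}
'd' @ 2: {1,5,6,9}  [accepting]
'd' @ 3: {7,8}
'd' @ 4: {1,5,6,9}  [accepting]
'd' @ 5: {7,8}
'd' @ 6: {1,5,6,9}  [accepting]
'b' @ 7: {7,8}
'c' @ 8: {1,5,6,9}  [accepting]
end set {1,5,6,9} — state 1 in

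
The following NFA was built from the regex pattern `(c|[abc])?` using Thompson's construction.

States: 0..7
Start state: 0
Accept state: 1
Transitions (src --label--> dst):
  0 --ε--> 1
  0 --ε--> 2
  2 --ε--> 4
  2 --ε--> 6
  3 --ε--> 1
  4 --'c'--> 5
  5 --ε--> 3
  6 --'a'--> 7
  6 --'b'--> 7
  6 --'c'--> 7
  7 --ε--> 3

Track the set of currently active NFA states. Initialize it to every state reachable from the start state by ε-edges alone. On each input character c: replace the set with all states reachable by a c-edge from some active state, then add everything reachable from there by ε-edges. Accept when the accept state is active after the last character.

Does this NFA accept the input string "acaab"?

S₀ = ε-closure({0}) = {0,1,2,4,6}
'a' @ 1: {1,3,7}  (accept∈set)
'c' @ 2: {}  — no active states
rest 'aab' ignored (set empty)
end set {} — state 1 not in

Answer: REJECT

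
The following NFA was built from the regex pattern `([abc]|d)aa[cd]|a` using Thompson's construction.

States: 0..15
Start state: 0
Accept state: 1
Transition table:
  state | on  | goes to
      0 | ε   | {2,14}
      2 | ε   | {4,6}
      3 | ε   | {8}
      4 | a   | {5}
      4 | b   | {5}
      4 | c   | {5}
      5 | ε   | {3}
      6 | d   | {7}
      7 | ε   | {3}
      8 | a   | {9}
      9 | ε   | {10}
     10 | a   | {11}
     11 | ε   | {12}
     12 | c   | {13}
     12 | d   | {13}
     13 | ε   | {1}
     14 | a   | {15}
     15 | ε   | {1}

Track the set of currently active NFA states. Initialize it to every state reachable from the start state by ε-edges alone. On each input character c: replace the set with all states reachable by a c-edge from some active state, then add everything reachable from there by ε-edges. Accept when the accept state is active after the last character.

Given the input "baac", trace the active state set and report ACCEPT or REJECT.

start: ε-closure({0}) = {0,2,4,6,14}
'b' @ 1: {3,5,8}
'a' @ 2: {9,10}
'a' @ 3: {11,12}
'c' @ 4: {1,13}  [accepting]
end set {1,13} — state 1 in

Answer: ACCEPT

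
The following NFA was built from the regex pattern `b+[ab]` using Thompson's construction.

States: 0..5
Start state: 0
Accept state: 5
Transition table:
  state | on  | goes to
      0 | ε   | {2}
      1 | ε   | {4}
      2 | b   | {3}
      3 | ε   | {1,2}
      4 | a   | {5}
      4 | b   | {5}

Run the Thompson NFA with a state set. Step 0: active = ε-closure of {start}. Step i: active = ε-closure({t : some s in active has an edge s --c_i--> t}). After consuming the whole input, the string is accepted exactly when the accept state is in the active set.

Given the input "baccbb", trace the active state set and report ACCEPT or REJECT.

start: ε-closure({0}) = {0,2}
'b' @ 1: {1,2,3,4}
'a' @ 2: {5}  [accepting]
'c' @ 3: {}  — state set empty
rest 'cbb' ignored (set empty)
final: {}; accept 5 not in set

Answer: REJECT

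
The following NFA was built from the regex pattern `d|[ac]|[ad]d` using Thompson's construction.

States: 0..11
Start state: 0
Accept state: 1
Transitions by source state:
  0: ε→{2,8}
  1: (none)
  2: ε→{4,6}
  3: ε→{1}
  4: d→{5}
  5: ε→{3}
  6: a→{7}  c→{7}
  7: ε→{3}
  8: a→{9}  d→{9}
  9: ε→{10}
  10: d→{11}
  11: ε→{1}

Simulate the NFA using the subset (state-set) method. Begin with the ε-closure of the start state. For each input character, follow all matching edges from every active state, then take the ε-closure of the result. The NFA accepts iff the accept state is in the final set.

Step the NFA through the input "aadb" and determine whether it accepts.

Answer: REJECT

Derivation:
initial (ε-close {0}): {0,2,4,6,8}
'a' @ 1: {1,3,7,9,10}  (accept∈set)
'a' @ 2: {}  — state set empty
rest 'db' ignored (set empty)
final: {}; accept 1 not in set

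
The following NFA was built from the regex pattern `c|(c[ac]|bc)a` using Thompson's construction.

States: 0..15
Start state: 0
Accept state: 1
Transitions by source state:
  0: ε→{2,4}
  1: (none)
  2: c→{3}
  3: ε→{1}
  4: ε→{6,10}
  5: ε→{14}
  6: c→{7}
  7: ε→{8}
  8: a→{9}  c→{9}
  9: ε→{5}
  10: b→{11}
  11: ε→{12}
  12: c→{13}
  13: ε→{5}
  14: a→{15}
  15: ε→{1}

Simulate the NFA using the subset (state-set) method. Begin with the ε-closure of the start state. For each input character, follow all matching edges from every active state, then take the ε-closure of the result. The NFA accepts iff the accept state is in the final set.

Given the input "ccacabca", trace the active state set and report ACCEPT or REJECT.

start: ε-closure({0}) = {0,2,4,6,10}
'c' @ 1: {1,3,7,8}  (accept∈set)
'c' @ 2: {5,9,14}
'a' @ 3: {1,15}  (accept∈set)
'c' @ 4: {}  — state set empty
rest 'abca' ignored (set empty)
final: {}; accept 1 not in set

Answer: REJECT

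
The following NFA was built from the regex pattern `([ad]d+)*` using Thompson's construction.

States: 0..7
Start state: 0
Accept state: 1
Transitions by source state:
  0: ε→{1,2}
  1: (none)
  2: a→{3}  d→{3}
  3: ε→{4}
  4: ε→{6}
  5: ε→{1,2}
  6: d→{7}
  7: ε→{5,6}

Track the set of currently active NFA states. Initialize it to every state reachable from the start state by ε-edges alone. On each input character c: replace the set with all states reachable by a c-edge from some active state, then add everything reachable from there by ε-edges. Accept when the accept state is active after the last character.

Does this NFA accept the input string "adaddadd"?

initial (ε-close {0}): {0,1,2}
'a' @ 1: {3,4,6}
'd' @ 2: {1,2,5,6,7}  ✓accept
'a' @ 3: {3,4,6}
'd' @ 4: {1,2,5,6,7}  ✓accept
'd' @ 5: {1,2,3,4,5,6,7}  ✓accept
'a' @ 6: {3,4,6}
'd' @ 7: {1,2,5,6,7}  ✓accept
'd' @ 8: {1,2,3,4,5,6,7}  ✓accept
end set {1,2,3,4,5,6,7} — state 1 in

Answer: ACCEPT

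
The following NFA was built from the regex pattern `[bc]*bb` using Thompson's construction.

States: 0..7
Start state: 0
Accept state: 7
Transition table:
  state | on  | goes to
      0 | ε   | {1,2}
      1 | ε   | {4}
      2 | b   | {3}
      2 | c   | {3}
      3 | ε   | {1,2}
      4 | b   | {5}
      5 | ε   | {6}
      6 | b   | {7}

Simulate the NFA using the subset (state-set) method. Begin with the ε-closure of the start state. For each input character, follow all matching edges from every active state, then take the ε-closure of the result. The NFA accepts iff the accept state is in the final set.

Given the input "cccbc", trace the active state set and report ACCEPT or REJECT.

Answer: REJECT

Trace:
start: ε-closure({0}) = {0,1,2,4}
'c' @ 1: {1,2,3,4}
'c' @ 2: {1,2,3,4}
'c' @ 3: {1,2,3,4}
'b' @ 4: {1,2,3,4,5,6}
'c' @ 5: {1,2,3,4}
final: {1,2,3,4}; accept 7 not in set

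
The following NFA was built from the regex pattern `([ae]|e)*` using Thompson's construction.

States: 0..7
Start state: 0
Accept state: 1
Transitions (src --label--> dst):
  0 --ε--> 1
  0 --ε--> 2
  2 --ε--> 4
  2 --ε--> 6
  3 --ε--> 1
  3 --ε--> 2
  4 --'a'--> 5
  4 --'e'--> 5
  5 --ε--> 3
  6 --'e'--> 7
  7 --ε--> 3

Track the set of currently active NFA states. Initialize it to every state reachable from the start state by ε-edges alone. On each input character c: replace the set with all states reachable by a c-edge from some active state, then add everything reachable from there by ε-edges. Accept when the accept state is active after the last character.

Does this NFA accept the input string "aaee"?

S₀ = ε-closure({0}) = {0,1,2,4,6}
'a' @ 1: {1,2,3,4,5,6}  [accepting]
'a' @ 2: {1,2,3,4,5,6}  [accepting]
'e' @ 3: {1,2,3,4,5,6,7}  [accepting]
'e' @ 4: {1,2,3,4,5,6,7}  [accepting]
final: {1,2,3,4,5,6,7}; accept 1 in set

Answer: ACCEPT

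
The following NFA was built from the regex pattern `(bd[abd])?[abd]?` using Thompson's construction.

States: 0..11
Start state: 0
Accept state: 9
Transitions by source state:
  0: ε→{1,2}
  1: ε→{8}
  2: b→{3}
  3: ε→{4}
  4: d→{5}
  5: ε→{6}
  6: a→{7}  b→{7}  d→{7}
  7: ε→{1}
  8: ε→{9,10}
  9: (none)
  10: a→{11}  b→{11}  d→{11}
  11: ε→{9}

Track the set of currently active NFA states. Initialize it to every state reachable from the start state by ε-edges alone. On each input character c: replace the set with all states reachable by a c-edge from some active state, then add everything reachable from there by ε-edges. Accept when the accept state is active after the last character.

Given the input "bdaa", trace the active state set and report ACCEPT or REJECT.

Answer: ACCEPT

Trace:
initial (ε-close {0}): {0,1,2,8,9,10}
'b' @ 1: {3,4,9,11}  (accept∈set)
'd' @ 2: {5,6}
'a' @ 3: {1,7,8,9,10}  (accept∈set)
'a' @ 4: {9,11}  (accept∈set)
after full input: {9,11}  (accept=9 in)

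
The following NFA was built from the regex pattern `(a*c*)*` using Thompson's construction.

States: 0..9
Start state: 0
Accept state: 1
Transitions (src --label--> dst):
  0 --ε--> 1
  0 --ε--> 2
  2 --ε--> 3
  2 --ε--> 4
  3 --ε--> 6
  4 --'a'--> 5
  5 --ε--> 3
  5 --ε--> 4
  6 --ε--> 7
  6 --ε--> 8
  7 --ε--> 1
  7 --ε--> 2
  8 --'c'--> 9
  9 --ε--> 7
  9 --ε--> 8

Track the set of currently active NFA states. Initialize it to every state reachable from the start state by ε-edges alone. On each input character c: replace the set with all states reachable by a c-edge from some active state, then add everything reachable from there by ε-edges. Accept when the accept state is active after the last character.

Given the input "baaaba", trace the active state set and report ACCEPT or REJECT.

start: ε-closure({0}) = {0,1,2,3,4,6,7,8}
'b' @ 1: {}  — dead — no transitions
rest 'aaaba' ignored (set empty)
final: {}; accept 1 not in set

Answer: REJECT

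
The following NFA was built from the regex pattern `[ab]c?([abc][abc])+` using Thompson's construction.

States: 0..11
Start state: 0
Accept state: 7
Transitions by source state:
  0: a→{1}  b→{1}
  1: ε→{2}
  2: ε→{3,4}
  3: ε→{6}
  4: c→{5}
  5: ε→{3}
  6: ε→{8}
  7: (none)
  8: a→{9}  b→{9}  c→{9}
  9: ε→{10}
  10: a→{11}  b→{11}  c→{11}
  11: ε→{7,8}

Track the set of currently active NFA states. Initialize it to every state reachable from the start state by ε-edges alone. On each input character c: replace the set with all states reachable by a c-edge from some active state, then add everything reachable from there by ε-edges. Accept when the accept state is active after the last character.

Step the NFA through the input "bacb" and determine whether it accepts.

Answer: REJECT

Steps:
S₀ = ε-closure({0}) = {0}
'b' @ 1: {1,2,3,4,6,8}
'a' @ 2: {9,10}
'c' @ 3: {7,8,11}  ✓accept
'b' @ 4: {9,10}
after full input: {9,10}  (accept=7 not in)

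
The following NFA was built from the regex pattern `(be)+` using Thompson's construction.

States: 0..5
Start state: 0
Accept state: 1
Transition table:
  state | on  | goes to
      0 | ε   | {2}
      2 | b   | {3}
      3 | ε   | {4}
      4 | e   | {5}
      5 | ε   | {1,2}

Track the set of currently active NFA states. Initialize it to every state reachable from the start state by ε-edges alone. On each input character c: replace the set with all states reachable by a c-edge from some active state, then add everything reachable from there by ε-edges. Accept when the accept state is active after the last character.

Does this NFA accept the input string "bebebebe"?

initial (ε-close {0}): {0,2}
'b' @ 1: {3,4}
'e' @ 2: {1,2,5}  ✓accept
'b' @ 3: {3,4}
'e' @ 4: {1,2,5}  ✓accept
'b' @ 5: {3,4}
'e' @ 6: {1,2,5}  ✓accept
'b' @ 7: {3,4}
'e' @ 8: {1,2,5}  ✓accept
final: {1,2,5}; accept 1 in set

Answer: ACCEPT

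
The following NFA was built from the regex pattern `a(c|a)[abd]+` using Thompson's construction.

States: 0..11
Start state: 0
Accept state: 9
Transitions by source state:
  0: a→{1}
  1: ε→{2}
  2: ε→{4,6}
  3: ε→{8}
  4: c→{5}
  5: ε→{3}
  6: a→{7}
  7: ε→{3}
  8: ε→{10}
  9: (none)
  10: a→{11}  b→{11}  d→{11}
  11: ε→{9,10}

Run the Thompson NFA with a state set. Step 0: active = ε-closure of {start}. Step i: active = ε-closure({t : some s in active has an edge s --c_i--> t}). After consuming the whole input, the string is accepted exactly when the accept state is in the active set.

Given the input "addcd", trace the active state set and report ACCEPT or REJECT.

initial (ε-close {0}): {0}
'a' @ 1: {1,2,4,6}
'd' @ 2: {}  — dead — no transitions
rest 'dcd' ignored (set empty)
end set {} — state 9 not in

Answer: REJECT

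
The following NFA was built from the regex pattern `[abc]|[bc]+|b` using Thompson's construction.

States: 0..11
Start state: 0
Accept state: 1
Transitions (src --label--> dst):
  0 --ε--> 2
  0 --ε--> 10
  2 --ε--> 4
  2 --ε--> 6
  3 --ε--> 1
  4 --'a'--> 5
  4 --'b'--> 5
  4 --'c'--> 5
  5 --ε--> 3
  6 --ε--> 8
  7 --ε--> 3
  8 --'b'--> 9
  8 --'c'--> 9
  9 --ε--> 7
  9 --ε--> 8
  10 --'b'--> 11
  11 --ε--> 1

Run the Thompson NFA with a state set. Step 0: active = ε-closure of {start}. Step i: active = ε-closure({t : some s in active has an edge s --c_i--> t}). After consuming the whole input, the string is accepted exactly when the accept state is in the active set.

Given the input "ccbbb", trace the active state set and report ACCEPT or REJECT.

Answer: ACCEPT

Derivation:
initial (ε-close {0}): {0,2,4,6,8,10}
'c' @ 1: {1,3,5,7,8,9}  ✓accept
'c' @ 2: {1,3,7,8,9}  ✓accept
'b' @ 3: {1,3,7,8,9}  ✓accept
'b' @ 4: {1,3,7,8,9}  ✓accept
'b' @ 5: {1,3,7,8,9}  ✓accept
after full input: {1,3,7,8,9}  (accept=1 in)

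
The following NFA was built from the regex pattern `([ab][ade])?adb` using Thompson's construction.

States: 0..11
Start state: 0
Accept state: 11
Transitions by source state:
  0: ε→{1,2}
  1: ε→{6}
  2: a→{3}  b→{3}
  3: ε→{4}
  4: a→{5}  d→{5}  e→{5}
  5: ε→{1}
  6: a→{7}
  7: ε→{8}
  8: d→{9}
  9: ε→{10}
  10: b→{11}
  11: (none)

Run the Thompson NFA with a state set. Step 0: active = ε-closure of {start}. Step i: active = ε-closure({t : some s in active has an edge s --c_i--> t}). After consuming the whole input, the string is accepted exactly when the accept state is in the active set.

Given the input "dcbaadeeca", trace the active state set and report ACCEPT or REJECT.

initial (ε-close {0}): {0,1,2,6}
'd' @ 1: {}  — dead — no transitions
rest 'cbaadeeca' ignored (set empty)
end set {} — state 11 not in

Answer: REJECT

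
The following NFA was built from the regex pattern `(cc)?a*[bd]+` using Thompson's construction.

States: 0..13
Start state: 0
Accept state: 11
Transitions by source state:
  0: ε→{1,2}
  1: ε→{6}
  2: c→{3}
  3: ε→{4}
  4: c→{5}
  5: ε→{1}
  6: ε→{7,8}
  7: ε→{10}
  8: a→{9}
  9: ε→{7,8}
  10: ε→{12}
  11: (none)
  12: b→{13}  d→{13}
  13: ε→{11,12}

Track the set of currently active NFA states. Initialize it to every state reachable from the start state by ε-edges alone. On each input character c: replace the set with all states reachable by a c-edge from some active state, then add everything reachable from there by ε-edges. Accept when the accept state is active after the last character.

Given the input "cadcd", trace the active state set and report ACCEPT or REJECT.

S₀ = ε-closure({0}) = {0,1,2,6,7,8,10,12}
'c' @ 1: {3,4}
'a' @ 2: {}  — state set empty
rest 'dcd' ignored (set empty)
final: {}; accept 11 not in set

Answer: REJECT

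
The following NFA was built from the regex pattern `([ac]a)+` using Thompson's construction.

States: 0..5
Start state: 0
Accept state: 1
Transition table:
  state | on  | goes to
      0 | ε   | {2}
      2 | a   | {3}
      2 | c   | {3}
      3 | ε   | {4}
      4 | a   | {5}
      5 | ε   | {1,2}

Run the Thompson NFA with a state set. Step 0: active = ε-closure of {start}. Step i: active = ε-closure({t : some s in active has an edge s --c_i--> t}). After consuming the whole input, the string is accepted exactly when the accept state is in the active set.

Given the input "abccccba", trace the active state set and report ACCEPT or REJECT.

Answer: REJECT

Derivation:
start: ε-closure({0}) = {0,2}
'a' @ 1: {3,4}
'b' @ 2: {}  — dead — no transitions
rest 'ccccba' ignored (set empty)
after full input: {}  (accept=1 not in)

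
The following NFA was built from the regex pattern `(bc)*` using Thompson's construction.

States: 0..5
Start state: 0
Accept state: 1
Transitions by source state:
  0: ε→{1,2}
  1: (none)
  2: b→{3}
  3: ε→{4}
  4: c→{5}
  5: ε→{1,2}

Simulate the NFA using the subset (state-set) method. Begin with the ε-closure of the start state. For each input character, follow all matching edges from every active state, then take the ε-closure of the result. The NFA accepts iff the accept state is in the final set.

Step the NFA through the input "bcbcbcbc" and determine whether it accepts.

start: ε-closure({0}) = {0,1,2}
'b' @ 1: {3,4}
'c' @ 2: {1,2,5}  [accepting]
'b' @ 3: {3,4}
'c' @ 4: {1,2,5}  [accepting]
'b' @ 5: {3,4}
'c' @ 6: {1,2,5}  [accepting]
'b' @ 7: {3,4}
'c' @ 8: {1,2,5}  [accepting]
end set {1,2,5} — state 1 in

Answer: ACCEPT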